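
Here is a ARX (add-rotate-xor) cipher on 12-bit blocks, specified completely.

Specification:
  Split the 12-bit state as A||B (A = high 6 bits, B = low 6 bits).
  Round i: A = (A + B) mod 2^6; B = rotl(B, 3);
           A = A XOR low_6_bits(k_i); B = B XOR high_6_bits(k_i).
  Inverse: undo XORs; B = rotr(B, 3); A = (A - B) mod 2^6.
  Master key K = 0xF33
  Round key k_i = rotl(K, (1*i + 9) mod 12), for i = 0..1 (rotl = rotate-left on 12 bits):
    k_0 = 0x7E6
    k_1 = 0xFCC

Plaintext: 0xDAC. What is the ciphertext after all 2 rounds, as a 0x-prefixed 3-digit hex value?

s_0 = plaintext = 0xDAC
s_1 = Round(s_0, k_0) = 0x13A
s_2 = Round(s_1, k_1) = 0xCA8

0xCA8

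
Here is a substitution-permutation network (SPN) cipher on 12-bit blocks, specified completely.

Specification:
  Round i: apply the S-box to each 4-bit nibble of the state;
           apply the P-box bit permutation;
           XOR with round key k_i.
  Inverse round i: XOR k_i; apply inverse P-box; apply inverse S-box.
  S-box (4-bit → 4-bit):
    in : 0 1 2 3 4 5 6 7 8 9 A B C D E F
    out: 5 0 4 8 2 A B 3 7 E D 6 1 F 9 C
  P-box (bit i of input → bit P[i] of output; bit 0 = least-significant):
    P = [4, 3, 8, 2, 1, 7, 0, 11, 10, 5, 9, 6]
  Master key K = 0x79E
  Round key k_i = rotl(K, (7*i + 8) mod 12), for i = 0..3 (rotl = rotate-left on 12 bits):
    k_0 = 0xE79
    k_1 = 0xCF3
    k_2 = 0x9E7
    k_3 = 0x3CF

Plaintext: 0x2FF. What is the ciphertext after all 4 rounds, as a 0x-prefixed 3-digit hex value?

0xDA5

s_0 = plaintext = 0x2FF
s_1 = Round(s_0, k_0) = 0x57C
s_2 = Round(s_1, k_1) = 0xC01
s_3 = Round(s_2, k_2) = 0xDE4
s_4 = Round(s_3, k_3) = 0xDA5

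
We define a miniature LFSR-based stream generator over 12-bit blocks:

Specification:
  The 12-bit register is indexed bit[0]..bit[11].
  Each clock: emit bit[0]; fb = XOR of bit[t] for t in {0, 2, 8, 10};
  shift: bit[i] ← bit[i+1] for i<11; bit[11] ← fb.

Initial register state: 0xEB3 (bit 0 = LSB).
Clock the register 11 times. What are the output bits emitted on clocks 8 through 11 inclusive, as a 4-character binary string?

reg_0 = 0xEB3
clock 1: out=1, reg = 0x759
clock 2: out=1, reg = 0xBAC
clock 3: out=0, reg = 0x5D6
clock 4: out=0, reg = 0xAEB
clock 5: out=1, reg = 0xD75
clock 6: out=1, reg = 0x6BA
clock 7: out=0, reg = 0xB5D
clock 8: out=1, reg = 0xDAE
clock 9: out=0, reg = 0xED7
clock 10: out=1, reg = 0xF6B
clock 11: out=1, reg = 0xFB5

1011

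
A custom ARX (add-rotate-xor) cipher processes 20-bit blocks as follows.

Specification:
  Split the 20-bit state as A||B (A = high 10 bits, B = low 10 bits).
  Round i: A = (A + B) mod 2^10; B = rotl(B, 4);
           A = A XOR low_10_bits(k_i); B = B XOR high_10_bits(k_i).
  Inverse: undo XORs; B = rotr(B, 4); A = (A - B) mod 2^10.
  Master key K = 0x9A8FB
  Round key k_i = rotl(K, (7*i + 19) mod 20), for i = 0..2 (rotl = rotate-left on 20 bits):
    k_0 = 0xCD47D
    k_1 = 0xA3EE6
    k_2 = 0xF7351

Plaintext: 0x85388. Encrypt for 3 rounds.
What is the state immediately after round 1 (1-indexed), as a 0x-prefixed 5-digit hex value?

s_0 = plaintext = 0x85388
s_1 = Round(s_0, k_0) = 0x787BB
s_2 = Round(s_1, k_1) = 0xDE931
s_3 = Round(s_2, k_2) = 0xFE8C8

0x787BB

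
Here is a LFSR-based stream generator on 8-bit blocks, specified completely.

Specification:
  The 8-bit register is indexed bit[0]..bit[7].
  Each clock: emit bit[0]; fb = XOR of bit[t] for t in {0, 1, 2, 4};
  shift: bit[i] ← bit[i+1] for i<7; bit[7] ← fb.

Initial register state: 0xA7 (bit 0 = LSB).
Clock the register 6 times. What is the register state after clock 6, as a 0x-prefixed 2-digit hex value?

0x9E

reg_0 = 0xA7
clock 1: out=1, reg = 0xD3
clock 2: out=1, reg = 0xE9
clock 3: out=1, reg = 0xF4
clock 4: out=0, reg = 0x7A
clock 5: out=0, reg = 0x3D
clock 6: out=1, reg = 0x9E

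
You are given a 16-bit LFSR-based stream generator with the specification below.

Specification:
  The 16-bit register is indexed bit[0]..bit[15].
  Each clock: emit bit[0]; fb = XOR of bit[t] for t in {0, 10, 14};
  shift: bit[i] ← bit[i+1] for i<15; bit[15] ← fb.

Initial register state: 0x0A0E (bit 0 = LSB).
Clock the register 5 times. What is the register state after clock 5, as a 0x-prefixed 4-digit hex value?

reg_0 = 0x0A0E
clock 1: out=0, reg = 0x0507
clock 2: out=1, reg = 0x0283
clock 3: out=1, reg = 0x8141
clock 4: out=1, reg = 0xC0A0
clock 5: out=0, reg = 0xE050

0xE050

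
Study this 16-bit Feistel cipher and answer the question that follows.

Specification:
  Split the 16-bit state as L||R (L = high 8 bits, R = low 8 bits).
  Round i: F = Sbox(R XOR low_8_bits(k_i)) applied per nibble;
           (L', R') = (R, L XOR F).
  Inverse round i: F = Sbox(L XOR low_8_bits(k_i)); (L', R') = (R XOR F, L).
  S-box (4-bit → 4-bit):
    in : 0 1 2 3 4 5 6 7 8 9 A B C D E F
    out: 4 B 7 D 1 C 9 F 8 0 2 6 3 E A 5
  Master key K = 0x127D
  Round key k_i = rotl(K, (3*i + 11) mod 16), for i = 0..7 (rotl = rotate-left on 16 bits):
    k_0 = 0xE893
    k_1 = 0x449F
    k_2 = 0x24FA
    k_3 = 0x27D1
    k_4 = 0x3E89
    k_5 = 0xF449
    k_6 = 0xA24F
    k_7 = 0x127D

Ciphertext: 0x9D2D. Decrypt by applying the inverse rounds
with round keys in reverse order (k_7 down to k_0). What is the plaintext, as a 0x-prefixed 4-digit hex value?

s_0 = ciphertext = 0x9D2D
s_1 = InvRound(s_0, k_7) = 0x899D
s_2 = InvRound(s_1, k_6) = 0xA489
s_3 = InvRound(s_2, k_5) = 0x27A4
s_4 = InvRound(s_3, k_4) = 0x8E27
s_5 = InvRound(s_4, k_3) = 0xE28E
s_6 = InvRound(s_5, k_2) = 0x36E2
s_7 = InvRound(s_6, k_1) = 0xC236
s_8 = InvRound(s_7, k_0) = 0xFDC2

0xFDC2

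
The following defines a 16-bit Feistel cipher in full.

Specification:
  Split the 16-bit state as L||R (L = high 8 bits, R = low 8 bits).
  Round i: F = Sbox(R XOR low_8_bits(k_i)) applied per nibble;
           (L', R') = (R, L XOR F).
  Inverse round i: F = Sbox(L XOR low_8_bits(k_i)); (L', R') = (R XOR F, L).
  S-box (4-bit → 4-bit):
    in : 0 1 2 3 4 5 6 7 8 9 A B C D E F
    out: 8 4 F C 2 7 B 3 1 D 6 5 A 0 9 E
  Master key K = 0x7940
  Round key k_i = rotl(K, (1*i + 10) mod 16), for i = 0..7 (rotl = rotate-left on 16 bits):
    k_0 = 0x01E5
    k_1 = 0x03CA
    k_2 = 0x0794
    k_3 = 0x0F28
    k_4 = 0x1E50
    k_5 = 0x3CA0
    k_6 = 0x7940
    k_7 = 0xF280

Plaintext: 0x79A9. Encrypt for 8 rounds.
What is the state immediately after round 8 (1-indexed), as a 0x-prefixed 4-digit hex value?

0x2342

s_0 = plaintext = 0x79A9
s_1 = Round(s_0, k_0) = 0xA953
s_2 = Round(s_1, k_1) = 0x5374
s_3 = Round(s_2, k_2) = 0x74CB
s_4 = Round(s_3, k_3) = 0xCBE8
s_5 = Round(s_4, k_4) = 0xE89A
s_6 = Round(s_5, k_5) = 0x9A2E
s_7 = Round(s_6, k_6) = 0x2E23
s_8 = Round(s_7, k_7) = 0x2342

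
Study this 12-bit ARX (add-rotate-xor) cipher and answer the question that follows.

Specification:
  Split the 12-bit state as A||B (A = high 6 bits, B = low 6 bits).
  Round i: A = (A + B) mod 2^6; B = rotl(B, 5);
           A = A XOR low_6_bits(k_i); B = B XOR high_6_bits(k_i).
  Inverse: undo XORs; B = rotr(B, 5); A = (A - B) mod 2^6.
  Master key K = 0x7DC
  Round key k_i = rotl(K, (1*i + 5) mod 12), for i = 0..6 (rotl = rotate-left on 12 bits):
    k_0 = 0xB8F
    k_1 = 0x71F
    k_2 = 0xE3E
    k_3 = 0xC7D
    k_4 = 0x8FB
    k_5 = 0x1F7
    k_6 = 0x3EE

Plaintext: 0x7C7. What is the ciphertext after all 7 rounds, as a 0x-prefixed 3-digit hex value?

0xF0C

s_0 = plaintext = 0x7C7
s_1 = Round(s_0, k_0) = 0xA4D
s_2 = Round(s_1, k_1) = 0xA7A
s_3 = Round(s_2, k_2) = 0x765
s_4 = Round(s_3, k_3) = 0xFC3
s_5 = Round(s_4, k_4) = 0xE42
s_6 = Round(s_5, k_5) = 0x306
s_7 = Round(s_6, k_6) = 0xF0C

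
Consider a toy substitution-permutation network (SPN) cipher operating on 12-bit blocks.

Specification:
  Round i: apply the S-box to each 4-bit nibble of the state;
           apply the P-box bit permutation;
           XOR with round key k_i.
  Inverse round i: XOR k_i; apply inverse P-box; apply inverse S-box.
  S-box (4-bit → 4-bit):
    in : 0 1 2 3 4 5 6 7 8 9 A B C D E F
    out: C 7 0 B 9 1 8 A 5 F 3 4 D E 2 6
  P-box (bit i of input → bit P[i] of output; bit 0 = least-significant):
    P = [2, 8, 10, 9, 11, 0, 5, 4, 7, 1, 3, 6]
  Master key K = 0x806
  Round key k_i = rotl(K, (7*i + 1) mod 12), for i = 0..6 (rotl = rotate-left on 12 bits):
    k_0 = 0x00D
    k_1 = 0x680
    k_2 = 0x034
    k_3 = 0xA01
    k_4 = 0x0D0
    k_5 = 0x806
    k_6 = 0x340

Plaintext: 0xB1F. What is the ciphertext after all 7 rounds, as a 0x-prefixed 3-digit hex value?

s_0 = plaintext = 0xB1F
s_1 = Round(s_0, k_0) = 0xD24
s_2 = Round(s_1, k_1) = 0x4CE
s_3 = Round(s_2, k_2) = 0x9C4
s_4 = Round(s_3, k_3) = 0x0FF
s_5 = Round(s_4, k_4) = 0x5B9
s_6 = Round(s_5, k_5) = 0xFA2
s_7 = Round(s_6, k_6) = 0xB4B

0xB4B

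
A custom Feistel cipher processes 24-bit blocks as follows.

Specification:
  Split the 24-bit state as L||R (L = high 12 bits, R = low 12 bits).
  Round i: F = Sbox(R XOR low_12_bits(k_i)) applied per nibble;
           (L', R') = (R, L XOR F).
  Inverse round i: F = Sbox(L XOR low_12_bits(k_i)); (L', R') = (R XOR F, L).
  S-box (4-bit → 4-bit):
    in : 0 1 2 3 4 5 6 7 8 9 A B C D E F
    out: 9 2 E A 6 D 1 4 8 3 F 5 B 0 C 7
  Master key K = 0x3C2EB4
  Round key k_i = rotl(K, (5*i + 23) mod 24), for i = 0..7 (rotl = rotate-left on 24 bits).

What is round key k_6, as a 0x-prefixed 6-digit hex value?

0x85D687

K = 0x3C2EB4
k_0 = rotl(K, (5*0+23) mod 24) = rotl(K, 23) = 0x1E175A
k_1 = rotl(K, (5*1+23) mod 24) = rotl(K, 4) = 0xC2EB43
k_2 = rotl(K, (5*2+23) mod 24) = rotl(K, 9) = 0x5D6878
k_3 = rotl(K, (5*3+23) mod 24) = rotl(K, 14) = 0xAD0F0B
k_4 = rotl(K, (5*4+23) mod 24) = rotl(K, 19) = 0xA1E175
k_5 = rotl(K, (5*5+23) mod 24) = rotl(K, 0) = 0x3C2EB4
k_6 = rotl(K, (5*6+23) mod 24) = rotl(K, 5) = 0x85D687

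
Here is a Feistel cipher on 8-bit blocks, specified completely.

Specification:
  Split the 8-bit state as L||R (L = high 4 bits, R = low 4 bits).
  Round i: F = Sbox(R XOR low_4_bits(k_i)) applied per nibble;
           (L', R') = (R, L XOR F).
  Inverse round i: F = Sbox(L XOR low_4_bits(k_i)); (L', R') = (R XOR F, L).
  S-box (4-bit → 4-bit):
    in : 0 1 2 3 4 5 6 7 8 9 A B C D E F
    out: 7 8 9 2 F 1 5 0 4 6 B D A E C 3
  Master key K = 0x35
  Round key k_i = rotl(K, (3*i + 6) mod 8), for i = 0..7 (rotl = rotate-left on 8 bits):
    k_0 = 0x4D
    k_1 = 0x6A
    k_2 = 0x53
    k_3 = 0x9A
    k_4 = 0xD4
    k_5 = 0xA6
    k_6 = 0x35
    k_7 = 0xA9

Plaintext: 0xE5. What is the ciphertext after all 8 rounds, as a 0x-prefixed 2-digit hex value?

s_0 = plaintext = 0xE5
s_1 = Round(s_0, k_0) = 0x5A
s_2 = Round(s_1, k_1) = 0xA2
s_3 = Round(s_2, k_2) = 0x22
s_4 = Round(s_3, k_3) = 0x26
s_5 = Round(s_4, k_4) = 0x6B
s_6 = Round(s_5, k_5) = 0xB8
s_7 = Round(s_6, k_6) = 0x85
s_8 = Round(s_7, k_7) = 0x52

0x52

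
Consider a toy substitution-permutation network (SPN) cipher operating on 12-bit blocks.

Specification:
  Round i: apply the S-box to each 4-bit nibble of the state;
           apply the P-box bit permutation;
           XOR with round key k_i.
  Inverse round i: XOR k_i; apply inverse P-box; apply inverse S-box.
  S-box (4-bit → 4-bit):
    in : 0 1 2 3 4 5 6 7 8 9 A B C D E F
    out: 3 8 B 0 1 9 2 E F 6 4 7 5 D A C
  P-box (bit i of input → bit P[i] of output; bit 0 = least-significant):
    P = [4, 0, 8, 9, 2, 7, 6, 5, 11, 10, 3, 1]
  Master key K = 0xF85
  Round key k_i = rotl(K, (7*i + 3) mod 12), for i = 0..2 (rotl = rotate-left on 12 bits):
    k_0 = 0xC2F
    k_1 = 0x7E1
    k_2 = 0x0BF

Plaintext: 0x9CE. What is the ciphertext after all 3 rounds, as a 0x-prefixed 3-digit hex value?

s_0 = plaintext = 0x9CE
s_1 = Round(s_0, k_0) = 0xA62
s_2 = Round(s_1, k_1) = 0x578
s_3 = Round(s_2, k_2) = 0xB4C

0xB4C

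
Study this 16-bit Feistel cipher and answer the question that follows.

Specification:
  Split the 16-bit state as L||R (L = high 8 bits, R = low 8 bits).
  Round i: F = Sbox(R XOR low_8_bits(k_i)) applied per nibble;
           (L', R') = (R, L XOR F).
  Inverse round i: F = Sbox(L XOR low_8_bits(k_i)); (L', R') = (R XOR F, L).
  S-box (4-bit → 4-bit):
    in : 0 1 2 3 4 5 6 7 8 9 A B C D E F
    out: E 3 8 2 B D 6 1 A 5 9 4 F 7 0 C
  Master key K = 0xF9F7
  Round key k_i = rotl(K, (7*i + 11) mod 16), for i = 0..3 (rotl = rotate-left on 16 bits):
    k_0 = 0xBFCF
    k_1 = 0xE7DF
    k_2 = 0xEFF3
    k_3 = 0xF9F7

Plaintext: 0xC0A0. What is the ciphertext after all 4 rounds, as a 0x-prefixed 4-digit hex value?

s_0 = plaintext = 0xC0A0
s_1 = Round(s_0, k_0) = 0xA0AC
s_2 = Round(s_1, k_1) = 0xACB2
s_3 = Round(s_2, k_2) = 0xB21F
s_4 = Round(s_3, k_3) = 0x1FB8

0x1FB8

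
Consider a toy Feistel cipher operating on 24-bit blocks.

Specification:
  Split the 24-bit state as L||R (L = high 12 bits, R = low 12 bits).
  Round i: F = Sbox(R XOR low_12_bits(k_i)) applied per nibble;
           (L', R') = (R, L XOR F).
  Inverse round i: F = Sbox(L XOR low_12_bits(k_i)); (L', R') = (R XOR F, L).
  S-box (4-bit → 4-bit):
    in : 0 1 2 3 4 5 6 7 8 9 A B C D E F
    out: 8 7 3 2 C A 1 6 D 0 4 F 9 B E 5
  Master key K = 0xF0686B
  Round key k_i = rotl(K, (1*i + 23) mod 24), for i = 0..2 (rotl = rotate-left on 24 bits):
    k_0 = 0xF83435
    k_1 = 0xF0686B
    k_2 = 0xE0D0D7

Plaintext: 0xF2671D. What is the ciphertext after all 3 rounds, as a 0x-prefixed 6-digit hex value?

s_0 = plaintext = 0xF2671D
s_1 = Round(s_0, k_0) = 0x71DD1B
s_2 = Round(s_1, k_1) = 0xD1BD75
s_3 = Round(s_2, k_2) = 0xD75658

0xD75658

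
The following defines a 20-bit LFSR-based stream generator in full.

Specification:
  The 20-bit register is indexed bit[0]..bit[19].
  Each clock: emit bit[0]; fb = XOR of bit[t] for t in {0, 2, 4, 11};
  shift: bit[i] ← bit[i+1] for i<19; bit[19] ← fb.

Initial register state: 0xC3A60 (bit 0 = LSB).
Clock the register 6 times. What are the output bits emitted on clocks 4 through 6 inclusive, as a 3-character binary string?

reg_0 = 0xC3A60
clock 1: out=0, reg = 0xE1D30
clock 2: out=0, reg = 0x70E98
clock 3: out=0, reg = 0x3874C
clock 4: out=0, reg = 0x9C3A6
clock 5: out=0, reg = 0xCE1D3
clock 6: out=1, reg = 0x670E9

001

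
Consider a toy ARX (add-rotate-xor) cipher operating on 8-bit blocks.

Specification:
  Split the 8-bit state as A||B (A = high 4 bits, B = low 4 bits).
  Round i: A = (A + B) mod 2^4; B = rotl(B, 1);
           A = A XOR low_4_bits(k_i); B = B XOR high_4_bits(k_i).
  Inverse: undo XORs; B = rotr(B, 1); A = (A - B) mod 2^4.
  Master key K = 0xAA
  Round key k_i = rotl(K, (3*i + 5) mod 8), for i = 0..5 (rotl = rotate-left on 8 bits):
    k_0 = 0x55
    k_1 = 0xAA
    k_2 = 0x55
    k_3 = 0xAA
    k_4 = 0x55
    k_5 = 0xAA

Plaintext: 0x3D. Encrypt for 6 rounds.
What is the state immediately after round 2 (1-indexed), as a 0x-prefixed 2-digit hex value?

0x97

s_0 = plaintext = 0x3D
s_1 = Round(s_0, k_0) = 0x5E
s_2 = Round(s_1, k_1) = 0x97
s_3 = Round(s_2, k_2) = 0x5B
s_4 = Round(s_3, k_3) = 0xAD
s_5 = Round(s_4, k_4) = 0x2E
s_6 = Round(s_5, k_5) = 0xA7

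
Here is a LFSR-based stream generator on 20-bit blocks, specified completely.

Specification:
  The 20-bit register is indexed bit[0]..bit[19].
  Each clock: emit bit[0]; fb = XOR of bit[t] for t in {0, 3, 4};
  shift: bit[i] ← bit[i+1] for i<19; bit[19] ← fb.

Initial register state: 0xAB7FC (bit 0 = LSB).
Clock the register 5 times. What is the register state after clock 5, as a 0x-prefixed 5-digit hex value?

reg_0 = 0xAB7FC
clock 1: out=0, reg = 0x55BFE
clock 2: out=0, reg = 0x2ADFF
clock 3: out=1, reg = 0x956FF
clock 4: out=1, reg = 0xCAB7F
clock 5: out=1, reg = 0xE55BF

0xE55BF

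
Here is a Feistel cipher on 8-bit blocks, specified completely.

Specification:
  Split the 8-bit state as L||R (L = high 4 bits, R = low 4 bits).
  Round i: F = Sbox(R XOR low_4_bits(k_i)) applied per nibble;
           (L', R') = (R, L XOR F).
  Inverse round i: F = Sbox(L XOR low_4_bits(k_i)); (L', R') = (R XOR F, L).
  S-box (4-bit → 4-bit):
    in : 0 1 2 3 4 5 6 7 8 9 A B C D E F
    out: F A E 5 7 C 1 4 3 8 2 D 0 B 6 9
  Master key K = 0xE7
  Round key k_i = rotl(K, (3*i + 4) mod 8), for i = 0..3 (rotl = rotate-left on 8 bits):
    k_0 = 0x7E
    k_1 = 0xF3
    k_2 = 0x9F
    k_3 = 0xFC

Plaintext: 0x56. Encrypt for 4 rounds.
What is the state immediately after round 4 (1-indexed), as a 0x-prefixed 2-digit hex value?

0xAB

s_0 = plaintext = 0x56
s_1 = Round(s_0, k_0) = 0x66
s_2 = Round(s_1, k_1) = 0x6A
s_3 = Round(s_2, k_2) = 0xAA
s_4 = Round(s_3, k_3) = 0xAB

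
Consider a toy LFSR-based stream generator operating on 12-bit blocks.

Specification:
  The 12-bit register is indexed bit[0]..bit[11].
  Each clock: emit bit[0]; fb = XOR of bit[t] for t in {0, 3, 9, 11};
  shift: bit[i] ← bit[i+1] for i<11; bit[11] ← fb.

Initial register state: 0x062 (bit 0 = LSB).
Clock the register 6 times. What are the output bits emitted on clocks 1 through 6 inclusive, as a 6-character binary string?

reg_0 = 0x062
clock 1: out=0, reg = 0x031
clock 2: out=1, reg = 0x818
clock 3: out=0, reg = 0x40C
clock 4: out=0, reg = 0xA06
clock 5: out=0, reg = 0x503
clock 6: out=1, reg = 0xA81

010001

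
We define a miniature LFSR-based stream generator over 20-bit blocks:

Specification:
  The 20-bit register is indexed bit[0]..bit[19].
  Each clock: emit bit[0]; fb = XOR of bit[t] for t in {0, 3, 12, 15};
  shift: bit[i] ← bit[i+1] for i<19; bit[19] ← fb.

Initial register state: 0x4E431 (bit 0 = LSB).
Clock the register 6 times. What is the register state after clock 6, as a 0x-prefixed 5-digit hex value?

reg_0 = 0x4E431
clock 1: out=1, reg = 0x27218
clock 2: out=0, reg = 0x1390C
clock 3: out=0, reg = 0x09C86
clock 4: out=0, reg = 0x04E43
clock 5: out=1, reg = 0x82721
clock 6: out=1, reg = 0xC1390

0xC1390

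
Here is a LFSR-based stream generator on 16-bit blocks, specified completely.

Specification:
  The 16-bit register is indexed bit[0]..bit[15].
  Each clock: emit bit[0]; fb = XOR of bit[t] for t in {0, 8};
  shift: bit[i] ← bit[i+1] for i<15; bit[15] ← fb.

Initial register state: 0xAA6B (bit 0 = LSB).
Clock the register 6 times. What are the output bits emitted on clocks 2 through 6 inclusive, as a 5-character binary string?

reg_0 = 0xAA6B
clock 1: out=1, reg = 0xD535
clock 2: out=1, reg = 0x6A9A
clock 3: out=0, reg = 0x354D
clock 4: out=1, reg = 0x1AA6
clock 5: out=0, reg = 0x0D53
clock 6: out=1, reg = 0x06A9

10101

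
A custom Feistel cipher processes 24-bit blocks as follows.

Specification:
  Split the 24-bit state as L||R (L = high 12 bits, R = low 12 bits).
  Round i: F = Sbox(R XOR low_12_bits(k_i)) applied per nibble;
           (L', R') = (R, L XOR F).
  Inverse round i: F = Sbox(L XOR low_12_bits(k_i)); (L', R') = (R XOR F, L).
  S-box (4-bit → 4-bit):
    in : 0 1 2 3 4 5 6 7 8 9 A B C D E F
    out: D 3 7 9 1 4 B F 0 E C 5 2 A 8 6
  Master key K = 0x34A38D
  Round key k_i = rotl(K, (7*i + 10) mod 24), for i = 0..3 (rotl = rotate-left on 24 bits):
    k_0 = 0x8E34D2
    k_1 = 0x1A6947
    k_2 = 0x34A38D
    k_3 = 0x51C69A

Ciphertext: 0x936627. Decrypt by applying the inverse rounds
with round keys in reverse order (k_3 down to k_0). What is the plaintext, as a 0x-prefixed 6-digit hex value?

s_0 = ciphertext = 0x936627
s_1 = InvRound(s_0, k_3) = 0x0E5936
s_2 = InvRound(s_1, k_2) = 0x0860E5
s_3 = InvRound(s_2, k_1) = 0xEC6086
s_4 = InvRound(s_3, k_0) = 0xCB7EC6

0xCB7EC6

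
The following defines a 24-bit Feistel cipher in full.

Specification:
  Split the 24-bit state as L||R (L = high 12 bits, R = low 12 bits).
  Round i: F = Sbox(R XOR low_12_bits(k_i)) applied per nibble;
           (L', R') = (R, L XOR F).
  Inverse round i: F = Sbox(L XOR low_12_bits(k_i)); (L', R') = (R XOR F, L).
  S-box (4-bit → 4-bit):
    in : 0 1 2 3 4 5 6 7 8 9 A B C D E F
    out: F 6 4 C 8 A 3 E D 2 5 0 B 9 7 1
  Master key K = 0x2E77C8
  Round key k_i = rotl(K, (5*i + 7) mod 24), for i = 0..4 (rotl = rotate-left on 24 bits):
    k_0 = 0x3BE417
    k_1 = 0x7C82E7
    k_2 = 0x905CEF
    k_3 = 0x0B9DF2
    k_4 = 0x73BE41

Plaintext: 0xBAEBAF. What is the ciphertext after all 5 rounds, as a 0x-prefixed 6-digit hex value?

s_0 = plaintext = 0xBAEBAF
s_1 = Round(s_0, k_0) = 0xBAFAA3
s_2 = Round(s_1, k_1) = 0xAA3627
s_3 = Round(s_2, k_2) = 0x627F1E
s_4 = Round(s_3, k_3) = 0xF1E25C
s_5 = Round(s_4, k_4) = 0x25C477

0x25C477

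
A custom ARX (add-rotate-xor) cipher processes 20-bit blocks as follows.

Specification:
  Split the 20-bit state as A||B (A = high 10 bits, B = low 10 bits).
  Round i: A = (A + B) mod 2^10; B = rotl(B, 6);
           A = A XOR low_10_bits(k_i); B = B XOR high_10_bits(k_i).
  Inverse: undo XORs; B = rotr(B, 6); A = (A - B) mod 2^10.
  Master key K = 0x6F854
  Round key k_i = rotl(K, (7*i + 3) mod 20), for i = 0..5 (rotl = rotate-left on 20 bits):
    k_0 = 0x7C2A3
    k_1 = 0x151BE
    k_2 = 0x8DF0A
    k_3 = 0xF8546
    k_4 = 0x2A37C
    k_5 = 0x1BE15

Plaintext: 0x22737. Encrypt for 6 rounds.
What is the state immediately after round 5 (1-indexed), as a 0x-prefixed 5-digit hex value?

0x9202D

s_0 = plaintext = 0x22737
s_1 = Round(s_0, k_0) = 0x58C03
s_2 = Round(s_1, k_1) = 0x36094
s_3 = Round(s_2, k_2) = 0x99B3E
s_4 = Round(s_3, k_3) = 0x38852
s_5 = Round(s_4, k_4) = 0x9202D
s_6 = Round(s_5, k_5) = 0x1832D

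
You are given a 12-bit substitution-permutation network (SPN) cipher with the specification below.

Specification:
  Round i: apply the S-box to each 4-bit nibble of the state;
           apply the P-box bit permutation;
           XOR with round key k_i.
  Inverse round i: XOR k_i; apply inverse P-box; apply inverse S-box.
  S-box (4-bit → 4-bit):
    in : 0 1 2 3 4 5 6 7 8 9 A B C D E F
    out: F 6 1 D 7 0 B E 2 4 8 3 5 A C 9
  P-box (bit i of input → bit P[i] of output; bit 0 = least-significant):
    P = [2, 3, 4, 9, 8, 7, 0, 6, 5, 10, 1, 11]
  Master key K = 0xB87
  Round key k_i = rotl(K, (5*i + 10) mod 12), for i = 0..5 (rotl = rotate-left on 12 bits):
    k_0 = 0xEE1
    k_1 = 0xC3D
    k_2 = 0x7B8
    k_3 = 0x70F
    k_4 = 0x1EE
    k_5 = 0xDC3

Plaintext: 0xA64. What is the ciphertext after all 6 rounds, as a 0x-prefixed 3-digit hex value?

0x520

s_0 = plaintext = 0xA64
s_1 = Round(s_0, k_0) = 0x73D
s_2 = Round(s_1, k_1) = 0x376
s_3 = Round(s_2, k_2) = 0xD57
s_4 = Round(s_3, k_3) = 0x917
s_5 = Round(s_4, k_4) = 0x375
s_6 = Round(s_5, k_5) = 0x520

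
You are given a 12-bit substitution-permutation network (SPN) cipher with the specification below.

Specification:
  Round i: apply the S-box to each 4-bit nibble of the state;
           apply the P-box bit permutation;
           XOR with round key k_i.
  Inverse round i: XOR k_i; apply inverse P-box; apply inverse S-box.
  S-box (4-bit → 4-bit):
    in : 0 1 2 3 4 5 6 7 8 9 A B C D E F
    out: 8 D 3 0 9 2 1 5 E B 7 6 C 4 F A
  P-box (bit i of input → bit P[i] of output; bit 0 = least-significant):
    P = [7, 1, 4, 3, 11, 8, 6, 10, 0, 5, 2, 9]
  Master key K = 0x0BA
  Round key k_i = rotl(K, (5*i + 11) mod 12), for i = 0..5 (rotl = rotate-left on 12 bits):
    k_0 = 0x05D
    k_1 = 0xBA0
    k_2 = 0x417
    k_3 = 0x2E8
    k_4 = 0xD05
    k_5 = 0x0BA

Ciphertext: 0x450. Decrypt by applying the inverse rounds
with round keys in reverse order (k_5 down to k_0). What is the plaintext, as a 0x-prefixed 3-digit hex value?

s_0 = ciphertext = 0x450
s_1 = InvRound(s_0, k_5) = 0x5C9
s_2 = InvRound(s_1, k_4) = 0xD74
s_3 = InvRound(s_2, k_3) = 0xC91
s_4 = InvRound(s_3, k_2) = 0xD62
s_5 = InvRound(s_4, k_1) = 0x0C2
s_6 = InvRound(s_5, k_0) = 0x73E

0x73E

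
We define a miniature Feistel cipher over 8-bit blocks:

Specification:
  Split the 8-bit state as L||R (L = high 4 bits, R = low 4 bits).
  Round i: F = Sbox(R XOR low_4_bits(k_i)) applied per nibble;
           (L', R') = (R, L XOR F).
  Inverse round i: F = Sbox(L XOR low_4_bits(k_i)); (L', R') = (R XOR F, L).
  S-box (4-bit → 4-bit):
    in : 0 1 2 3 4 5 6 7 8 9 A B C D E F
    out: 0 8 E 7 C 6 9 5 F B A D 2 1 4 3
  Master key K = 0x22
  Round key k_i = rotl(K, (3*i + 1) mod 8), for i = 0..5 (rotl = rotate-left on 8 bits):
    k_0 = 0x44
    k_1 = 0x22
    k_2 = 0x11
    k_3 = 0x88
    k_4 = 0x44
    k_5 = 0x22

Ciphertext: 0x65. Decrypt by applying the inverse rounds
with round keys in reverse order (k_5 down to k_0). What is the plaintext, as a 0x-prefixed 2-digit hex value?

0x25

s_0 = ciphertext = 0x65
s_1 = InvRound(s_0, k_5) = 0x96
s_2 = InvRound(s_1, k_4) = 0x79
s_3 = InvRound(s_2, k_3) = 0xA7
s_4 = InvRound(s_3, k_2) = 0xAA
s_5 = InvRound(s_4, k_1) = 0x5A
s_6 = InvRound(s_5, k_0) = 0x25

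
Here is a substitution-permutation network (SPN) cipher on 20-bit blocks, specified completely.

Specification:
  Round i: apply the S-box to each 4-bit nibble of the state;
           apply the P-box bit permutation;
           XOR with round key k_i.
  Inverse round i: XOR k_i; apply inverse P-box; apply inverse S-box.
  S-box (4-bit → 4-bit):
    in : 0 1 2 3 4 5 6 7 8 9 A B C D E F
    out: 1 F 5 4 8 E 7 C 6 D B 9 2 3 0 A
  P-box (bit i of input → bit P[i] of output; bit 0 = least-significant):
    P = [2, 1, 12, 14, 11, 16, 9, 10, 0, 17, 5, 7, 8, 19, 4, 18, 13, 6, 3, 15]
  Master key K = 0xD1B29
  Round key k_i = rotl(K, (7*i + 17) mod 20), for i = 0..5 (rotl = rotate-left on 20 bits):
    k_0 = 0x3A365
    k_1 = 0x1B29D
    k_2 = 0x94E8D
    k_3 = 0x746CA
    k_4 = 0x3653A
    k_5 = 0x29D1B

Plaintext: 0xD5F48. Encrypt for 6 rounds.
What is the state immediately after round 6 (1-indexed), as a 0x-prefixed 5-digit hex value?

s_0 = plaintext = 0xD5F48
s_1 = Round(s_0, k_0) = 0xD97B7
s_2 = Round(s_1, k_1) = 0x5CF6D
s_3 = Round(s_2, k_2) = 0x2C443
s_4 = Round(s_3, k_3) = 0xF7242
s_5 = Round(s_4, k_4) = 0x7F14F
s_6 = Round(s_5, k_5) = 0xC59B0

0xC59B0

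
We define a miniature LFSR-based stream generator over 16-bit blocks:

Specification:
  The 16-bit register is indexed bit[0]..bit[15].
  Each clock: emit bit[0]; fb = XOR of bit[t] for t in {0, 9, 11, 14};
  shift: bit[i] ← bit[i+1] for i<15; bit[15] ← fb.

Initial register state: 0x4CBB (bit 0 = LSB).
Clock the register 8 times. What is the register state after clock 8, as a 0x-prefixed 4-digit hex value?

0xF14C

reg_0 = 0x4CBB
clock 1: out=1, reg = 0xA65D
clock 2: out=1, reg = 0x532E
clock 3: out=0, reg = 0x2997
clock 4: out=1, reg = 0x14CB
clock 5: out=1, reg = 0x8A65
clock 6: out=1, reg = 0xC532
clock 7: out=0, reg = 0xE299
clock 8: out=1, reg = 0xF14C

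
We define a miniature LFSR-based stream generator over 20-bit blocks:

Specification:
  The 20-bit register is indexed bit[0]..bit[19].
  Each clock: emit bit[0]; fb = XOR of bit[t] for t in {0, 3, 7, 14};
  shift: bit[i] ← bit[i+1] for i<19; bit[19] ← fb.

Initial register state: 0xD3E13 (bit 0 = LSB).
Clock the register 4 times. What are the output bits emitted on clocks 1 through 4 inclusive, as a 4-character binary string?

1100

reg_0 = 0xD3E13
clock 1: out=1, reg = 0xE9F09
clock 2: out=1, reg = 0x74F84
clock 3: out=0, reg = 0x3A7C2
clock 4: out=0, reg = 0x9D3E1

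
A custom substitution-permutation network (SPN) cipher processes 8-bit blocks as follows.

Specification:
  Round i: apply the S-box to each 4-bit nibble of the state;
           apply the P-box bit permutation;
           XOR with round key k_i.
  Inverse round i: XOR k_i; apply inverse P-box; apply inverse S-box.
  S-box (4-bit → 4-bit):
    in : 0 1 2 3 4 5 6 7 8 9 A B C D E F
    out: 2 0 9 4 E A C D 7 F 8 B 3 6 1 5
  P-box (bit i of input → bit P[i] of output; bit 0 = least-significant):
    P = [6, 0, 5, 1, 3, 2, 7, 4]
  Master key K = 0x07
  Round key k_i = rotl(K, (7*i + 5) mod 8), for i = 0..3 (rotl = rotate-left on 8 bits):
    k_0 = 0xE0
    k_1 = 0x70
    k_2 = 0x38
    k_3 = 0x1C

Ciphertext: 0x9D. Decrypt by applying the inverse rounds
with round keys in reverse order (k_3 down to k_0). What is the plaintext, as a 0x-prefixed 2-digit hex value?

s_0 = ciphertext = 0x9D
s_1 = InvRound(s_0, k_3) = 0x30
s_2 = InvRound(s_1, k_2) = 0xE1
s_3 = InvRound(s_2, k_1) = 0x60
s_4 = InvRound(s_3, k_0) = 0x31

0x31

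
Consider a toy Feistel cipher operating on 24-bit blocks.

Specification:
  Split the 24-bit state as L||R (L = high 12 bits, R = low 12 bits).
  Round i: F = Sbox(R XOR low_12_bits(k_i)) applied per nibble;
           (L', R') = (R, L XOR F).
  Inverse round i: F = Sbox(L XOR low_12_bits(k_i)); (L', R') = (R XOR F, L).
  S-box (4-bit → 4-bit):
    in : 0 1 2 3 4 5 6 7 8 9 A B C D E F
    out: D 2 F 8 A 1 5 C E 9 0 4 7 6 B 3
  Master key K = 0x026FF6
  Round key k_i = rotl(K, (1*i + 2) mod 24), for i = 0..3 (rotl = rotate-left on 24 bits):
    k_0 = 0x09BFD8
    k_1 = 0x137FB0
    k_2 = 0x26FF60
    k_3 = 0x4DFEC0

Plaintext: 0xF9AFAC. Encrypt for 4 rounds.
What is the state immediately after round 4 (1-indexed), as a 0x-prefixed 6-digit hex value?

s_0 = plaintext = 0xF9AFAC
s_1 = Round(s_0, k_0) = 0xFAC250
s_2 = Round(s_1, k_1) = 0x250911
s_3 = Round(s_2, k_2) = 0x911792
s_4 = Round(s_3, k_3) = 0x79200E

0x79200E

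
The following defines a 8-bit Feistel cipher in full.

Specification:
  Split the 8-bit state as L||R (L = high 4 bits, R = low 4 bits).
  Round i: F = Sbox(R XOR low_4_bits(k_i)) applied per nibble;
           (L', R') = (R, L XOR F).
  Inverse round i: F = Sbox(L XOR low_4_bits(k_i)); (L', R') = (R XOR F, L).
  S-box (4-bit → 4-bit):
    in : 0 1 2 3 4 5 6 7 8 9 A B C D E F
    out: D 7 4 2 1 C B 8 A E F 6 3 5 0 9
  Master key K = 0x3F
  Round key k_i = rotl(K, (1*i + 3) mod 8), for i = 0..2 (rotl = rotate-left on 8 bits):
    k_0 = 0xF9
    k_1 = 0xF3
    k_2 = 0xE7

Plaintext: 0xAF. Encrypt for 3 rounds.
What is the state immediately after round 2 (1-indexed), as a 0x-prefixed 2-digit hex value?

s_0 = plaintext = 0xAF
s_1 = Round(s_0, k_0) = 0xF1
s_2 = Round(s_1, k_1) = 0x1B
s_3 = Round(s_2, k_2) = 0xB2

0x1B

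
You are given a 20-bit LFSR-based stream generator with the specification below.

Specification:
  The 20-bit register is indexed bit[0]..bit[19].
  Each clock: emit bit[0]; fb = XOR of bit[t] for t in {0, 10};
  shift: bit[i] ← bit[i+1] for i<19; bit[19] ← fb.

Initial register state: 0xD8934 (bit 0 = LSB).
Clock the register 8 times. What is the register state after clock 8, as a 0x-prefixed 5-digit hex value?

0x56D89

reg_0 = 0xD8934
clock 1: out=0, reg = 0x6C49A
clock 2: out=0, reg = 0xB624D
clock 3: out=1, reg = 0xDB126
clock 4: out=0, reg = 0x6D893
clock 5: out=1, reg = 0xB6C49
clock 6: out=1, reg = 0x5B624
clock 7: out=0, reg = 0xADB12
clock 8: out=0, reg = 0x56D89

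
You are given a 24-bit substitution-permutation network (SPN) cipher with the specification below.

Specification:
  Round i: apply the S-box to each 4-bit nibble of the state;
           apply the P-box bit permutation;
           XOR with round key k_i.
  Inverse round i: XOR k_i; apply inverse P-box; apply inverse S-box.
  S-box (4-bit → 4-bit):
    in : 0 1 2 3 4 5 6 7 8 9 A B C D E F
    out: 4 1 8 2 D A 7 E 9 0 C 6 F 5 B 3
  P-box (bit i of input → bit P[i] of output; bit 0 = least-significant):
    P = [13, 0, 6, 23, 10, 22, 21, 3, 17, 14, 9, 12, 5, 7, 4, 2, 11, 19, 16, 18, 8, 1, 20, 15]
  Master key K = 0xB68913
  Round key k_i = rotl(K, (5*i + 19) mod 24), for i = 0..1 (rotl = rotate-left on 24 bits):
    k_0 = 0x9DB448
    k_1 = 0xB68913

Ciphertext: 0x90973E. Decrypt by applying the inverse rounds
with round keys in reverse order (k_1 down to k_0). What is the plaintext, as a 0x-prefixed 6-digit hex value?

s_0 = ciphertext = 0x90973E
s_1 = InvRound(s_0, k_1) = 0x988443
s_2 = InvRound(s_1, k_0) = 0x3A922F

0x3A922F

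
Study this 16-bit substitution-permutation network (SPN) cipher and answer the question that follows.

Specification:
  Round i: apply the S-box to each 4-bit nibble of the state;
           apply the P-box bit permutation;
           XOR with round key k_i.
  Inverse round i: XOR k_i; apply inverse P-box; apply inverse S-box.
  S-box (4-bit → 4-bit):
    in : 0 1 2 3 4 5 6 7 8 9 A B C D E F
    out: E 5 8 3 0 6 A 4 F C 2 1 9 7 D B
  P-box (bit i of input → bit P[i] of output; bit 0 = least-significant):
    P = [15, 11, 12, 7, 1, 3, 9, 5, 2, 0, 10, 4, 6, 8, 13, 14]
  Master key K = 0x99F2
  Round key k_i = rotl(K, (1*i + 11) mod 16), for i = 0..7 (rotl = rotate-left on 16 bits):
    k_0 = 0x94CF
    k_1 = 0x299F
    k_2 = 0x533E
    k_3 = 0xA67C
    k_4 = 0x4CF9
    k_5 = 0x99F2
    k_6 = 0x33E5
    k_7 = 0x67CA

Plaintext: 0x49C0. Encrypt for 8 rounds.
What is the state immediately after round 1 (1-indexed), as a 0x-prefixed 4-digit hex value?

0x887D

s_0 = plaintext = 0x49C0
s_1 = Round(s_0, k_0) = 0x887D
s_2 = Round(s_1, k_1) = 0xD6CA
s_3 = Round(s_2, k_2) = 0x7A4D
s_4 = Round(s_3, k_3) = 0x1E7D
s_5 = Round(s_4, k_4) = 0xF2AD
s_6 = Round(s_5, k_5) = 0x40AA
s_7 = Round(s_6, k_6) = 0x3FFC
s_8 = Round(s_7, k_7) = 0xE635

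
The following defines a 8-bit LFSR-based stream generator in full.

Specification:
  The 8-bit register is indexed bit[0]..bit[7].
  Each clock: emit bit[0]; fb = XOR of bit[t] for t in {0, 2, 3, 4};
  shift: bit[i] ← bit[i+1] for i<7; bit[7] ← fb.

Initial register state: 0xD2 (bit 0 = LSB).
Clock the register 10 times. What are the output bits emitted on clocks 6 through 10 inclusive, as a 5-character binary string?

reg_0 = 0xD2
clock 1: out=0, reg = 0xE9
clock 2: out=1, reg = 0x74
clock 3: out=0, reg = 0x3A
clock 4: out=0, reg = 0x1D
clock 5: out=1, reg = 0x0E
clock 6: out=0, reg = 0x07
clock 7: out=1, reg = 0x03
clock 8: out=1, reg = 0x81
clock 9: out=1, reg = 0xC0
clock 10: out=0, reg = 0x60

01110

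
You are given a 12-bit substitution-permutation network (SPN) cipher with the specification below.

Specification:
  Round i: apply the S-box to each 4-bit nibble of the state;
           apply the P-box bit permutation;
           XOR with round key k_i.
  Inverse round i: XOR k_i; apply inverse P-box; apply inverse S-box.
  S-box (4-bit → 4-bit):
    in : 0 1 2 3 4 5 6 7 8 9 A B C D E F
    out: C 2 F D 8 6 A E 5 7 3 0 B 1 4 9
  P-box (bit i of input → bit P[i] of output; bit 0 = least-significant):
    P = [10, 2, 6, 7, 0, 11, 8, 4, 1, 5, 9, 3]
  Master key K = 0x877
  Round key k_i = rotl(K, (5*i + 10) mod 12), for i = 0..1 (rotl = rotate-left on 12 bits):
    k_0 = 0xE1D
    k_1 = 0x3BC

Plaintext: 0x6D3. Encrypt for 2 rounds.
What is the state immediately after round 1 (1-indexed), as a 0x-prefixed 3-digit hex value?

0xAF4

s_0 = plaintext = 0x6D3
s_1 = Round(s_0, k_0) = 0xAF4
s_2 = Round(s_1, k_1) = 0x30F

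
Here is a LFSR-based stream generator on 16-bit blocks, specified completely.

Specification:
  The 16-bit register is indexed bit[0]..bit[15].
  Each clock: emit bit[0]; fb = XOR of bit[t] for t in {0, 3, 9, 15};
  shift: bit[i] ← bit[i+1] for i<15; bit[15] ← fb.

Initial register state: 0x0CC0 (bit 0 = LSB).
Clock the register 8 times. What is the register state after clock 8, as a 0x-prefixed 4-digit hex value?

reg_0 = 0x0CC0
clock 1: out=0, reg = 0x0660
clock 2: out=0, reg = 0x8330
clock 3: out=0, reg = 0x4198
clock 4: out=0, reg = 0xA0CC
clock 5: out=0, reg = 0x5066
clock 6: out=0, reg = 0x2833
clock 7: out=1, reg = 0x9419
clock 8: out=1, reg = 0xCA0C

0xCA0C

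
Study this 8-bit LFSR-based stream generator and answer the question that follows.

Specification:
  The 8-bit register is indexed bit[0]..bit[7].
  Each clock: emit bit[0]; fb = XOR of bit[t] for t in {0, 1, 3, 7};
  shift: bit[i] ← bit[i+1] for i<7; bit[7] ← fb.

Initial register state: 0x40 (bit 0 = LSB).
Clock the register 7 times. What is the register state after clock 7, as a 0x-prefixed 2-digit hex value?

reg_0 = 0x40
clock 1: out=0, reg = 0x20
clock 2: out=0, reg = 0x10
clock 3: out=0, reg = 0x08
clock 4: out=0, reg = 0x84
clock 5: out=0, reg = 0xC2
clock 6: out=0, reg = 0x61
clock 7: out=1, reg = 0xB0

0xB0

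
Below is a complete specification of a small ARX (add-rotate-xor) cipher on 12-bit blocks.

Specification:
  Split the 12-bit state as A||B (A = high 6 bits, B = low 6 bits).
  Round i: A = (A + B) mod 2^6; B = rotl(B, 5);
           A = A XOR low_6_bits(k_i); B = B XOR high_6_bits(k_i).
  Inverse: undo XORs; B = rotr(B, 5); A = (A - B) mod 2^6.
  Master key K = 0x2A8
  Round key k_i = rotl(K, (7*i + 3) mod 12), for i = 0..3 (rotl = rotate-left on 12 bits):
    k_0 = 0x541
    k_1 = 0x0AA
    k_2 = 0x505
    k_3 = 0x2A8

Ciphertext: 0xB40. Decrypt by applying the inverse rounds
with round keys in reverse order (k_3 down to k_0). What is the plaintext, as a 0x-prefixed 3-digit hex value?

s_0 = ciphertext = 0xB40
s_1 = InvRound(s_0, k_3) = 0xC54
s_2 = InvRound(s_1, k_2) = 0xD00
s_3 = InvRound(s_2, k_1) = 0x684
s_4 = InvRound(s_3, k_0) = 0xE62

0xE62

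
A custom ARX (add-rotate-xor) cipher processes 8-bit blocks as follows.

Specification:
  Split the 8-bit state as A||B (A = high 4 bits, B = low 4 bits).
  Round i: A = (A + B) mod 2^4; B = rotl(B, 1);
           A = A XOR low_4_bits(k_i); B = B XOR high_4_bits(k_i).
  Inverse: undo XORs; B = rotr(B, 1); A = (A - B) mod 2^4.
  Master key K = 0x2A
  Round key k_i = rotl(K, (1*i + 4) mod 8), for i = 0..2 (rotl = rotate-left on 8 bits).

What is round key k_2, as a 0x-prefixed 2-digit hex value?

0x8A

K = 0x2A
k_0 = rotl(K, (1*0+4) mod 8) = rotl(K, 4) = 0xA2
k_1 = rotl(K, (1*1+4) mod 8) = rotl(K, 5) = 0x45
k_2 = rotl(K, (1*2+4) mod 8) = rotl(K, 6) = 0x8A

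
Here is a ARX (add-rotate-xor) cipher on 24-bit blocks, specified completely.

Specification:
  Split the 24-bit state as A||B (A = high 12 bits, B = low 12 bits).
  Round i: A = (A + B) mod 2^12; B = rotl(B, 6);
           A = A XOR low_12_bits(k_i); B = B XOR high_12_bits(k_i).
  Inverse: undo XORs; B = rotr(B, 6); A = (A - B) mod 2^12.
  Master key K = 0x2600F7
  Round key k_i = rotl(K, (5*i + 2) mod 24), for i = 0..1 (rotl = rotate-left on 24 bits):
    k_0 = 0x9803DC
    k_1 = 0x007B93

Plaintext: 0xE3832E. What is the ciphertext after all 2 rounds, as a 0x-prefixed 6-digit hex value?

0xF5530F

s_0 = plaintext = 0xE3832E
s_1 = Round(s_0, k_0) = 0x2BA20C
s_2 = Round(s_1, k_1) = 0xF5530F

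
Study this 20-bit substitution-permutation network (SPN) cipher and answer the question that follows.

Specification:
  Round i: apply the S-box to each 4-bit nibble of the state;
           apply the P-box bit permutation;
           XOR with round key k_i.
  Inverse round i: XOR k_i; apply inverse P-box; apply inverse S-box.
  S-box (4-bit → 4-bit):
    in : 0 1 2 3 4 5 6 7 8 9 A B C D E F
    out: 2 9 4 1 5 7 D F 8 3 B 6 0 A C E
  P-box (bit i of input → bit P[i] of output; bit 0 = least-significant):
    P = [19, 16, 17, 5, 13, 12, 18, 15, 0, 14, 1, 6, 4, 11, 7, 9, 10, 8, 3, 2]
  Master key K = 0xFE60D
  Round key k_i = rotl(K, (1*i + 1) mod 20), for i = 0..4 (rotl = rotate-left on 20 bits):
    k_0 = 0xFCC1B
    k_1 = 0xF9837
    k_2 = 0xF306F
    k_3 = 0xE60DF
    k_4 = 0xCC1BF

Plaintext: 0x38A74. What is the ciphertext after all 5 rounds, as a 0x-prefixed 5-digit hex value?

0x90758

s_0 = plaintext = 0x38A74
s_1 = Round(s_0, k_0) = 0x13A5A
s_2 = Round(s_1, k_1) = 0x2EC42
s_3 = Round(s_2, k_2) = 0x912E7
s_4 = Round(s_3, k_3) = 0x1E7ED
s_5 = Round(s_4, k_4) = 0x90758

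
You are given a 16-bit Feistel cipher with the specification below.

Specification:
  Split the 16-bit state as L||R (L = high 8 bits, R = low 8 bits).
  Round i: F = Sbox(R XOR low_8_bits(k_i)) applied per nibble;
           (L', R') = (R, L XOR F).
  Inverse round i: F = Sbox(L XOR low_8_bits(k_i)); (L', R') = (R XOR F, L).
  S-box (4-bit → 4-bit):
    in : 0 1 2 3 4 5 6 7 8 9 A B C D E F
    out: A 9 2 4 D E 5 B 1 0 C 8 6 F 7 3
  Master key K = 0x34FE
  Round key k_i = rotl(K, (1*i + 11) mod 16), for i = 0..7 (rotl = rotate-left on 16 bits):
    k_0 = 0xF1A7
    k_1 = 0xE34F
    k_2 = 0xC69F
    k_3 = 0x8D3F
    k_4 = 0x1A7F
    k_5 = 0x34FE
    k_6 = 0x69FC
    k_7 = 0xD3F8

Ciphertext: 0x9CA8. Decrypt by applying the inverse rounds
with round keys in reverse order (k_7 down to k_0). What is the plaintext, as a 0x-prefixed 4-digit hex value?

s_0 = ciphertext = 0x9CA8
s_1 = InvRound(s_0, k_7) = 0xF59C
s_2 = InvRound(s_1, k_6) = 0x3CF5
s_3 = InvRound(s_2, k_5) = 0x973C
s_4 = InvRound(s_3, k_4) = 0x4D97
s_5 = InvRound(s_4, k_3) = 0x254D
s_6 = InvRound(s_5, k_2) = 0xC125
s_7 = InvRound(s_6, k_1) = 0x32C1
s_8 = InvRound(s_7, k_0) = 0xCF32

0xCF32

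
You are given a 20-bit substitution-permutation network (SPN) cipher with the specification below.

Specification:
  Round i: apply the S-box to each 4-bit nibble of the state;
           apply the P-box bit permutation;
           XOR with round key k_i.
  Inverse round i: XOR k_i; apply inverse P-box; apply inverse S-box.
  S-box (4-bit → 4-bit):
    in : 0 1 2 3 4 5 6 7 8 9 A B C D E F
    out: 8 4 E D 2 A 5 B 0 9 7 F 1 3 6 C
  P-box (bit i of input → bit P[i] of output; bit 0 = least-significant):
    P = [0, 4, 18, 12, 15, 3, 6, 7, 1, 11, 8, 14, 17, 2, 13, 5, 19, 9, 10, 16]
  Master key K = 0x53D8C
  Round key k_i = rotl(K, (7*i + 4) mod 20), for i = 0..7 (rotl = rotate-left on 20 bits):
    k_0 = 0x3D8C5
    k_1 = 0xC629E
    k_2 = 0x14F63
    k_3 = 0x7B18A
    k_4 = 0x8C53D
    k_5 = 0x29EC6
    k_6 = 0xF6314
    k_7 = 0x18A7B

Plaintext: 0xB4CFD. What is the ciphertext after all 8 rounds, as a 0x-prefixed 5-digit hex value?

s_0 = plaintext = 0xB4CFD
s_1 = Round(s_0, k_0) = 0xADE12
s_2 = Round(s_1, k_1) = 0x27DCA
s_3 = Round(s_2, k_2) = 0x6C154
s_4 = Round(s_3, k_3) = 0xDB412
s_5 = Round(s_4, k_4) = 0x6FF49
s_6 = Round(s_5, k_5) = 0xAEBEF
s_7 = Round(s_6, k_6) = 0x31C5A
s_8 = Round(s_7, k_7) = 0xCAEE0

0xCAEE0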